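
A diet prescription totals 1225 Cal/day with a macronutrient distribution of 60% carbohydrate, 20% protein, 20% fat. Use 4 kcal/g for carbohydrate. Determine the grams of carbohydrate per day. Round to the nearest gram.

Carbohydrate energy = 60% × 1225 = 735 kcal.
At 4 kcal/g: 735 ÷ 4 = 183.75 g.

184 g/day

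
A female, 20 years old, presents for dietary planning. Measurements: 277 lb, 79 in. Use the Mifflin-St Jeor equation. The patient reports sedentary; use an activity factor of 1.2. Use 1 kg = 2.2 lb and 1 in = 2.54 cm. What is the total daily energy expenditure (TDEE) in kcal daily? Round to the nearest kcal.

Convert to metric: weight = 277 ÷ 2.2 = 125.9091 kg; height = 79 × 2.54 = 200.66 cm.
Mifflin-St Jeor (female): BMR = 10(125.9091) + 6.25(200.66) − 5(20) − 161 = 1259.0909 + 1254.125 − 100 − 161 = 2252.2159 kcal/day.
TEE = BMR × activity factor = 2252.2159 × 1.2 = 2702.6591 kcal/day.

2703 kcal daily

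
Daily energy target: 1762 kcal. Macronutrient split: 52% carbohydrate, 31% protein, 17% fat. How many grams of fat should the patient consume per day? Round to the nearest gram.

Fat energy = 17% × 1762 = 299.54 kcal.
At 9 kcal/g: 299.54 ÷ 9 = 33.2822 g.

33 g/day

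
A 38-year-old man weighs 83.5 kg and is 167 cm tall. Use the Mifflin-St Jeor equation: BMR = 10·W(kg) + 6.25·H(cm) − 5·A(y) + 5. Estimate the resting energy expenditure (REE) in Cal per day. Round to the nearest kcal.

1694 Cal per day

Mifflin-St Jeor (male): BMR = 10(83.5) + 6.25(167) − 5(38) + 5 = 835 + 1043.75 − 190 + 5 = 1693.75 kcal/day.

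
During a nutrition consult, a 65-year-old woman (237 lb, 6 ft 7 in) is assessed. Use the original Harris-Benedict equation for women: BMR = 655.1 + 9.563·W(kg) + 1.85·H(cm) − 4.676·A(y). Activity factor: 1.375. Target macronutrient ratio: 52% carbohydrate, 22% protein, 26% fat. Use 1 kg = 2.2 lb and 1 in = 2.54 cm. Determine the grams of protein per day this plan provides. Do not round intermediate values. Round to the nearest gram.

133 g/day

Convert to metric: weight = 237 ÷ 2.2 = 107.7273 kg; height = (6×12 + 7) × 2.54 = 79 × 2.54 = 200.66 cm.
Harris-Benedict: BMR = 655.1 + 9.563(107.7273) + 1.85(200.66) − 4.676(65) = 1752.5769 kcal/day.
TEE = 1752.5769 × 1.375 = 2409.7933 kcal/day.
Protein energy = 22% × 2409.7933 = 530.1545 kcal.
Protein = 530.1545 ÷ 4 kcal/g = 132.5386 g.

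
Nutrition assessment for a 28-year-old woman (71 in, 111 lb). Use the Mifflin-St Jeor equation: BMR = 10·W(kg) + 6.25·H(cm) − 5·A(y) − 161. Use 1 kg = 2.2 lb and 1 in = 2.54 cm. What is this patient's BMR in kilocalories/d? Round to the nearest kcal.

Convert to metric: weight = 111 ÷ 2.2 = 50.4545 kg; height = 71 × 2.54 = 180.34 cm.
Mifflin-St Jeor (female): BMR = 10(50.4545) + 6.25(180.34) − 5(28) − 161 = 504.5455 + 1127.125 − 140 − 161 = 1330.6705 kcal/day.

1331 kilocalories/d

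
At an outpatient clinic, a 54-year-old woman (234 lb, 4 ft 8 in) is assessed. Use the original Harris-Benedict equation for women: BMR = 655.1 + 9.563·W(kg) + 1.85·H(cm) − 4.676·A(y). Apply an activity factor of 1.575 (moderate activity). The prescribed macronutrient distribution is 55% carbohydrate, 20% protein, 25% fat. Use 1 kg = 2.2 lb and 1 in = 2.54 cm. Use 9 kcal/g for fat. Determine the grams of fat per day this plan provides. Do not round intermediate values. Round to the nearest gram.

Convert to metric: weight = 234 ÷ 2.2 = 106.3636 kg; height = (4×12 + 8) × 2.54 = 56 × 2.54 = 142.24 cm.
Harris-Benedict: BMR = 655.1 + 9.563(106.3636) + 1.85(142.24) − 4.676(54) = 1682.8955 kcal/day.
TEE = 1682.8955 × 1.575 = 2650.5603 kcal/day.
Fat energy = 25% × 2650.5603 = 662.6401 kcal.
Fat = 662.6401 ÷ 9 kcal/g = 73.6267 g.

74 g/day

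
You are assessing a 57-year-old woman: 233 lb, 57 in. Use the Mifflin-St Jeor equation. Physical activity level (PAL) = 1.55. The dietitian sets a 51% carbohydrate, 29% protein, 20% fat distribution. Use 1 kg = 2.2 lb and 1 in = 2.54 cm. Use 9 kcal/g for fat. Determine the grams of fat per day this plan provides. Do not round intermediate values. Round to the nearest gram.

52 g/day

Convert to metric: weight = 233 ÷ 2.2 = 105.9091 kg; height = 57 × 2.54 = 144.78 cm.
Mifflin-St Jeor (female): BMR = 10(105.9091) + 6.25(144.78) − 5(57) − 161 = 1059.0909 + 904.875 − 285 − 161 = 1517.9659 kcal/day.
TEE = 1517.9659 × 1.55 = 2352.8472 kcal/day.
Fat energy = 20% × 2352.8472 = 470.5694 kcal.
Fat = 470.5694 ÷ 9 kcal/g = 52.2855 g.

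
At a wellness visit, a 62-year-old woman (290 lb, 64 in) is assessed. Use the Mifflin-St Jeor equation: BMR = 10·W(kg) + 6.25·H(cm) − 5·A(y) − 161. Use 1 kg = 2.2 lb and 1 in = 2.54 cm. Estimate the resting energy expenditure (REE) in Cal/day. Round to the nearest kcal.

Convert to metric: weight = 290 ÷ 2.2 = 131.8182 kg; height = 64 × 2.54 = 162.56 cm.
Mifflin-St Jeor (female): BMR = 10(131.8182) + 6.25(162.56) − 5(62) − 161 = 1318.1818 + 1016 − 310 − 161 = 1863.1818 kcal/day.

1863 Cal/day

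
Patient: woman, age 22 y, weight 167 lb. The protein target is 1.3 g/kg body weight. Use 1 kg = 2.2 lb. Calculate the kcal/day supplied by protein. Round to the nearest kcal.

395 kcal/day

Weight in kg = 167 ÷ 2.2 = 75.9091 kg.
Protein = 1.3 g/kg × 75.9091 kg = 98.6818 g/day.
Protein energy = 98.6818 g × 4 kcal/g = 394.7273 kcal/day.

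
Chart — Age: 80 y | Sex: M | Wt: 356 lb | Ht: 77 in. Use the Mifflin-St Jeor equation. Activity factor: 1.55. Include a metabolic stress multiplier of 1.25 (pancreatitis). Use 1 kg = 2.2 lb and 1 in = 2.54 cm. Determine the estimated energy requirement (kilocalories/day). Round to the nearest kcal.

4738 kilocalories/day

Convert to metric: weight = 356 ÷ 2.2 = 161.8182 kg; height = 77 × 2.54 = 195.58 cm.
Mifflin-St Jeor (male): BMR = 10(161.8182) + 6.25(195.58) − 5(80) + 5 = 1618.1818 + 1222.375 − 400 + 5 = 2445.5568 kcal/day.
TEE = BMR × activity factor = 2445.5568 × 1.55 = 3790.6131 kcal/day.
Apply stress factor: 3790.6131 × 1.25 = 4738.2663 kcal/day.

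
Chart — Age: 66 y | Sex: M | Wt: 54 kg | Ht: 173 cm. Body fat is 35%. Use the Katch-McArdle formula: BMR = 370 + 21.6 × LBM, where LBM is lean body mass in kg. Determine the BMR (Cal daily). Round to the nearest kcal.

LBM = 54 × (1 − 0.35) = 35.1 kg. Katch-McArdle: BMR = 370 + 21.6 × 35.1 = 1128.16 kcal/day.

1128 Cal daily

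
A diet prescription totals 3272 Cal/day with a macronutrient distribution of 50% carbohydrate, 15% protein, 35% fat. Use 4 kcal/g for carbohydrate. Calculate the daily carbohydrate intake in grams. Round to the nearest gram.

409 g/day

Carbohydrate energy = 50% × 3272 = 1636 kcal.
At 4 kcal/g: 1636 ÷ 4 = 409 g.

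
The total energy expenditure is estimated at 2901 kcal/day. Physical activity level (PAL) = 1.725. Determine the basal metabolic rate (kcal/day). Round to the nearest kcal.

BMR = TEE ÷ activity factor = 2901 ÷ 1.725 = 1681.7391 kcal/day.

1682 kcal/day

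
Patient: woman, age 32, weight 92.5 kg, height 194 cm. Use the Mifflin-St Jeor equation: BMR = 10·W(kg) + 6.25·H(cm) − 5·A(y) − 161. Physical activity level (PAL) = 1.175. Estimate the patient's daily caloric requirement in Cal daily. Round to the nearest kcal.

Mifflin-St Jeor (female): BMR = 10(92.5) + 6.25(194) − 5(32) − 161 = 925 + 1212.5 − 160 − 161 = 1816.5 kcal/day.
TEE = BMR × activity factor = 1816.5 × 1.175 = 2134.3875 kcal/day.

2134 Cal daily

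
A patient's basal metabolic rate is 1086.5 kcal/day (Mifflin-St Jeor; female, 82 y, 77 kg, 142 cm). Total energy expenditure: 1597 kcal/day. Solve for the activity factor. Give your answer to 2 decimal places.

Activity factor = TEE ÷ BMR = 1597 ÷ 1086.5 = 1.47.

1.47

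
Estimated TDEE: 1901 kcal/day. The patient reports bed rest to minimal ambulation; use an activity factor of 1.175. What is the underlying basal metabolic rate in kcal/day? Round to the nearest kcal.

BMR = TEE ÷ activity factor = 1901 ÷ 1.175 = 1617.8723 kcal/day.

1618 kcal/day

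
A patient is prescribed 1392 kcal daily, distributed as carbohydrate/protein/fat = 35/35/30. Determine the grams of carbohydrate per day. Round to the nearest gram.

122 g/day

Carbohydrate energy = 35% × 1392 = 487.2 kcal.
At 4 kcal/g: 487.2 ÷ 4 = 121.8 g.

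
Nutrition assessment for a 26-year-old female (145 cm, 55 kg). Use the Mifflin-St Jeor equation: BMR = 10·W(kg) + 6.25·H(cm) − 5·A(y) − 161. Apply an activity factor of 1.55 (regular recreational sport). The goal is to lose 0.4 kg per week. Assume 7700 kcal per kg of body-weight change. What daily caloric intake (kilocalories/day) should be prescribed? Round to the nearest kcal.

1366 kilocalories/day

Mifflin-St Jeor (female): BMR = 10(55) + 6.25(145) − 5(26) − 161 = 550 + 906.25 − 130 − 161 = 1165.25 kcal/day.
TEE = 1165.25 × 1.55 = 1806.1375 kcal/day.
Required daily deficit = 0.4 × 7700 ÷ 7 = 440 kcal/day.
Target intake = 1806.1375 − 440 = 1366.1375 kcal/day.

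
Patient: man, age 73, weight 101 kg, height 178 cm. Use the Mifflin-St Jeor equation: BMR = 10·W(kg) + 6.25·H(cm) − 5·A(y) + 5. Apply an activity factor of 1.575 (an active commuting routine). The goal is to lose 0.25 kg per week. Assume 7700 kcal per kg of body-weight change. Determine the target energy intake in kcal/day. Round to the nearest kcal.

2501 kcal/day

Mifflin-St Jeor (male): BMR = 10(101) + 6.25(178) − 5(73) + 5 = 1010 + 1112.5 − 365 + 5 = 1762.5 kcal/day.
TEE = 1762.5 × 1.575 = 2775.9375 kcal/day.
Required daily deficit = 0.25 × 7700 ÷ 7 = 275 kcal/day.
Target intake = 2775.9375 − 275 = 2500.9375 kcal/day.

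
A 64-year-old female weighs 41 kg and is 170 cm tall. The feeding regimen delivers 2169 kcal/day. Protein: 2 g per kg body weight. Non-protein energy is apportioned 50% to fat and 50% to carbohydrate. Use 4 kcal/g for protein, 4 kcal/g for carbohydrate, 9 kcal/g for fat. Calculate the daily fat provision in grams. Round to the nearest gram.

Protein = 2 × 41 = 82 g → 82 × 4 = 328 kcal.
Non-protein calories = 2169 − 328 = 1841 kcal.
Fat: 50% × 1841 = 920.5 kcal; carbohydrate: 920.5 kcal.
Fat: 920.5 kcal ÷ 9 kcal/g = 102.2778 g.

102 g/day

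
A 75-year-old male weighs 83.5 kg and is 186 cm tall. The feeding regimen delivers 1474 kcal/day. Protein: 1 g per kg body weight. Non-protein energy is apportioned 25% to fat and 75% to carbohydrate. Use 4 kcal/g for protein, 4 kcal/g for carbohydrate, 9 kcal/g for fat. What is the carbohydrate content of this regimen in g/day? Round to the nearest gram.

214 g/day

Protein = 1 × 83.5 = 83.5 g → 83.5 × 4 = 334 kcal.
Non-protein calories = 1474 − 334 = 1140 kcal.
Fat: 25% × 1140 = 285 kcal; carbohydrate: 855 kcal.
Carbohydrate: 855 kcal ÷ 4 kcal/g = 213.75 g.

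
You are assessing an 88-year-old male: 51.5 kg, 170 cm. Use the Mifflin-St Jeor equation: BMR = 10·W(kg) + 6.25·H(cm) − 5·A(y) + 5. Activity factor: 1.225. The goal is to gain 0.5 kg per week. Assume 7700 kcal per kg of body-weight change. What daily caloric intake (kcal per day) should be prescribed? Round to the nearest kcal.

Mifflin-St Jeor (male): BMR = 10(51.5) + 6.25(170) − 5(88) + 5 = 515 + 1062.5 − 440 + 5 = 1142.5 kcal/day.
TEE = 1142.5 × 1.225 = 1399.5625 kcal/day.
Required daily surplus = 0.5 × 7700 ÷ 7 = 550 kcal/day.
Target intake = 1399.5625 + 550 = 1949.5625 kcal/day.

1950 kcal per day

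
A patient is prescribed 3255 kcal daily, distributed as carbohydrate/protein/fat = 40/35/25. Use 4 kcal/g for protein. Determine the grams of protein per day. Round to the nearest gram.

Protein energy = 35% × 3255 = 1139.25 kcal.
At 4 kcal/g: 1139.25 ÷ 4 = 284.8125 g.

285 g/day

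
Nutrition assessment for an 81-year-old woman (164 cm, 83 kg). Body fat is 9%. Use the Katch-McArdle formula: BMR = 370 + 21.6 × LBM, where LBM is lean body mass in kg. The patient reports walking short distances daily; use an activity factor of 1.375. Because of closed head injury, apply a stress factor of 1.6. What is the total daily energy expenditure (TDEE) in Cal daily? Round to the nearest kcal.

4403 Cal daily

LBM = 83 × (1 − 0.09) = 75.53 kg. Katch-McArdle: BMR = 370 + 21.6 × 75.53 = 2001.448 kcal/day.
TEE = BMR × activity factor = 2001.448 × 1.375 = 2751.991 kcal/day.
Apply stress factor: 2751.991 × 1.6 = 4403.1856 kcal/day.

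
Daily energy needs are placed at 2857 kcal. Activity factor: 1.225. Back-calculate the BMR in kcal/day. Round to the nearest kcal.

BMR = TEE ÷ activity factor = 2857 ÷ 1.225 = 2332.2449 kcal/day.

2332 kcal/day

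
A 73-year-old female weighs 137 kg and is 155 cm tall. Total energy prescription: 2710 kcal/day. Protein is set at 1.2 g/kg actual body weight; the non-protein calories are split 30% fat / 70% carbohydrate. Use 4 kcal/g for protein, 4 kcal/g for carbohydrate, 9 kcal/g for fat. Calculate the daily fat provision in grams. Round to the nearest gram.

68 g/day

Protein = 1.2 × 137 = 164.4 g → 164.4 × 4 = 657.6 kcal.
Non-protein calories = 2710 − 657.6 = 2052.4 kcal.
Fat: 30% × 2052.4 = 615.72 kcal; carbohydrate: 1436.68 kcal.
Fat: 615.72 kcal ÷ 9 kcal/g = 68.4133 g.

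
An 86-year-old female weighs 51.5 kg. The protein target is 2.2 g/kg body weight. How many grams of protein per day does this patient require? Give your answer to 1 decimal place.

Protein = 2.2 g/kg × 51.5 kg = 113.3 g/day.

113.3 g/day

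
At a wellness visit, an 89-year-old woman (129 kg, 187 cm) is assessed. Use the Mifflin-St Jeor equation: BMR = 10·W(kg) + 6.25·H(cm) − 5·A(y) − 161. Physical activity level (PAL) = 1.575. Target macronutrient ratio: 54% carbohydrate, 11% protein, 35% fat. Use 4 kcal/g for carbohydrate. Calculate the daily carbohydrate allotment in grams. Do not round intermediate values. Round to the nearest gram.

394 g/day

Mifflin-St Jeor (female): BMR = 10(129) + 6.25(187) − 5(89) − 161 = 1290 + 1168.75 − 445 − 161 = 1852.75 kcal/day.
TEE = 1852.75 × 1.575 = 2918.0813 kcal/day.
Carbohydrate energy = 54% × 2918.0813 = 1575.7639 kcal.
Carbohydrate = 1575.7639 ÷ 4 kcal/g = 393.941 g.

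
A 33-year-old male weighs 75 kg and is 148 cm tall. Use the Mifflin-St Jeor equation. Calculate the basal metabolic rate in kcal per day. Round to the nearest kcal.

Mifflin-St Jeor (male): BMR = 10(75) + 6.25(148) − 5(33) + 5 = 750 + 925 − 165 + 5 = 1515 kcal/day.

1515 kcal per day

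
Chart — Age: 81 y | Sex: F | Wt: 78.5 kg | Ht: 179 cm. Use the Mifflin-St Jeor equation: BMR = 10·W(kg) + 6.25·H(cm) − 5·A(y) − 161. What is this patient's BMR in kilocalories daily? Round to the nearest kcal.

1338 kilocalories daily

Mifflin-St Jeor (female): BMR = 10(78.5) + 6.25(179) − 5(81) − 161 = 785 + 1118.75 − 405 − 161 = 1337.75 kcal/day.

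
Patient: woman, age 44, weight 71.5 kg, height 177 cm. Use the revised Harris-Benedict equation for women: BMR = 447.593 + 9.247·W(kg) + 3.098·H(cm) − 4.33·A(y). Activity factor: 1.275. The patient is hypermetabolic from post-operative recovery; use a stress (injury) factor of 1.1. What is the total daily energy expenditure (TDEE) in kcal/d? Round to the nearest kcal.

Harris-Benedict: BMR = 447.593 + 9.247(71.5) + 3.098(177) − 4.33(44) = 1466.5795 kcal/day.
TEE = BMR × activity factor = 1466.5795 × 1.275 = 1869.8889 kcal/day.
Apply stress factor: 1869.8889 × 1.1 = 2056.8777 kcal/day.

2057 kcal/d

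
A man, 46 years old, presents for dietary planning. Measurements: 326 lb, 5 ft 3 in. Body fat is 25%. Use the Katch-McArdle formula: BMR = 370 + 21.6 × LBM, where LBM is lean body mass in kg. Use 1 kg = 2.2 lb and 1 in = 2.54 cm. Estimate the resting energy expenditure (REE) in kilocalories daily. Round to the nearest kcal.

2771 kilocalories daily

Convert to metric: weight = 326 ÷ 2.2 = 148.1818 kg; height = (5×12 + 3) × 2.54 = 63 × 2.54 = 160.02 cm.
LBM = 148.1818 × (1 − 0.25) = 111.1364 kg. Katch-McArdle: BMR = 370 + 21.6 × 111.1364 = 2770.5455 kcal/day.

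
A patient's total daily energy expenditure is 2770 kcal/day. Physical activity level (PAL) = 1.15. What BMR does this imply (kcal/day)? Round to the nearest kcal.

BMR = TEE ÷ activity factor = 2770 ÷ 1.15 = 2408.6957 kcal/day.

2409 kcal/day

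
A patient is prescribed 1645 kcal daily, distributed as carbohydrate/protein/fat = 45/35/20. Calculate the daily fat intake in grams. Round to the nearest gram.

37 g/day

Fat energy = 20% × 1645 = 329 kcal.
At 9 kcal/g: 329 ÷ 9 = 36.5556 g.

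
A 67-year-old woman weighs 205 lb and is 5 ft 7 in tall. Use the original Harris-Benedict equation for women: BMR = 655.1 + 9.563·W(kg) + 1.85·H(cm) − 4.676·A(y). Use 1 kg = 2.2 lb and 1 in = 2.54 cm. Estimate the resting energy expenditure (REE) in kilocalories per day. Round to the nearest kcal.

1548 kilocalories per day

Convert to metric: weight = 205 ÷ 2.2 = 93.1818 kg; height = (5×12 + 7) × 2.54 = 67 × 2.54 = 170.18 cm.
Harris-Benedict: BMR = 655.1 + 9.563(93.1818) + 1.85(170.18) − 4.676(67) = 1547.7387 kcal/day.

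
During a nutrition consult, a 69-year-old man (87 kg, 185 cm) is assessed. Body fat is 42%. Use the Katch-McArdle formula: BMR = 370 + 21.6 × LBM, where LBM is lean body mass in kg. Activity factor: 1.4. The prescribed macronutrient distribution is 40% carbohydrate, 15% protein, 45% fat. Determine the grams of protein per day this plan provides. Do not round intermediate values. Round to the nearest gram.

LBM = 87 × (1 − 0.42) = 50.46 kg. Katch-McArdle: BMR = 370 + 21.6 × 50.46 = 1459.936 kcal/day.
TEE = 1459.936 × 1.4 = 2043.9104 kcal/day.
Protein energy = 15% × 2043.9104 = 306.5866 kcal.
Protein = 306.5866 ÷ 4 kcal/g = 76.6466 g.

77 g/day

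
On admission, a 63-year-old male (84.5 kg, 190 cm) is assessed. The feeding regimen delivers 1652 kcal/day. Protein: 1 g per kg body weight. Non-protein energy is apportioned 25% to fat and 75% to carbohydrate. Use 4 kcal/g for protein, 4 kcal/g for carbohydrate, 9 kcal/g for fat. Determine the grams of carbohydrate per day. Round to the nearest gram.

Protein = 1 × 84.5 = 84.5 g → 84.5 × 4 = 338 kcal.
Non-protein calories = 1652 − 338 = 1314 kcal.
Fat: 25% × 1314 = 328.5 kcal; carbohydrate: 985.5 kcal.
Carbohydrate: 985.5 kcal ÷ 4 kcal/g = 246.375 g.

246 g/day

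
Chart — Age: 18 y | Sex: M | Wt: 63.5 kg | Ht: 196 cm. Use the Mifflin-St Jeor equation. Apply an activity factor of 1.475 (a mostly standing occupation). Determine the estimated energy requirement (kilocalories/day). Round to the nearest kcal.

Mifflin-St Jeor (male): BMR = 10(63.5) + 6.25(196) − 5(18) + 5 = 635 + 1225 − 90 + 5 = 1775 kcal/day.
TEE = BMR × activity factor = 1775 × 1.475 = 2618.125 kcal/day.

2618 kilocalories/day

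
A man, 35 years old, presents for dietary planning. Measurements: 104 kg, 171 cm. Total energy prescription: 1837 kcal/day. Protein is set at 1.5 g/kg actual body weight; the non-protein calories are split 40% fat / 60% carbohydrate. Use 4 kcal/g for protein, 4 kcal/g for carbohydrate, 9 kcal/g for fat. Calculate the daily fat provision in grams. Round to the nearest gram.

Protein = 1.5 × 104 = 156 g → 156 × 4 = 624 kcal.
Non-protein calories = 1837 − 624 = 1213 kcal.
Fat: 40% × 1213 = 485.2 kcal; carbohydrate: 727.8 kcal.
Fat: 485.2 kcal ÷ 9 kcal/g = 53.9111 g.

54 g/day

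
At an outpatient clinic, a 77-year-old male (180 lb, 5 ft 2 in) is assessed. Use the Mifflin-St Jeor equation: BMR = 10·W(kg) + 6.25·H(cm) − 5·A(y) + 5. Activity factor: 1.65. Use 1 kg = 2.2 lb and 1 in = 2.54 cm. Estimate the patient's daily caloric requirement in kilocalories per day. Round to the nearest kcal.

Convert to metric: weight = 180 ÷ 2.2 = 81.8182 kg; height = (5×12 + 2) × 2.54 = 62 × 2.54 = 157.48 cm.
Mifflin-St Jeor (male): BMR = 10(81.8182) + 6.25(157.48) − 5(77) + 5 = 818.1818 + 984.25 − 385 + 5 = 1422.4318 kcal/day.
TEE = BMR × activity factor = 1422.4318 × 1.65 = 2347.0125 kcal/day.

2347 kilocalories per day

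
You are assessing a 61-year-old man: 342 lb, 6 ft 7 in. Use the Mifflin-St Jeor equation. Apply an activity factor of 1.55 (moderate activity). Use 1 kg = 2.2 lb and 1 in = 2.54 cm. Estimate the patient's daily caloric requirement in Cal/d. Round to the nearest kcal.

3888 Cal/d

Convert to metric: weight = 342 ÷ 2.2 = 155.4545 kg; height = (6×12 + 7) × 2.54 = 79 × 2.54 = 200.66 cm.
Mifflin-St Jeor (male): BMR = 10(155.4545) + 6.25(200.66) − 5(61) + 5 = 1554.5455 + 1254.125 − 305 + 5 = 2508.6705 kcal/day.
TEE = BMR × activity factor = 2508.6705 × 1.55 = 3888.4392 kcal/day.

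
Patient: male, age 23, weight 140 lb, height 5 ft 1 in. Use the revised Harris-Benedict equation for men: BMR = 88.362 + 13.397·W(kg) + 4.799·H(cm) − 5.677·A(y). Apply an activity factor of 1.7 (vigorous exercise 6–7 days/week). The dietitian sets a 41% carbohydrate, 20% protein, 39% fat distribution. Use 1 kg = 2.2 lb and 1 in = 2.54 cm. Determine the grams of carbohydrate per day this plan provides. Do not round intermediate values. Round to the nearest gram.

271 g/day

Convert to metric: weight = 140 ÷ 2.2 = 63.6364 kg; height = (5×12 + 1) × 2.54 = 61 × 2.54 = 154.94 cm.
Harris-Benedict: BMR = 88.362 + 13.397(63.6364) + 4.799(154.94) − 5.677(23) = 1553.8844 kcal/day.
TEE = 1553.8844 × 1.7 = 2641.6035 kcal/day.
Carbohydrate energy = 41% × 2641.6035 = 1083.0574 kcal.
Carbohydrate = 1083.0574 ÷ 4 kcal/g = 270.7644 g.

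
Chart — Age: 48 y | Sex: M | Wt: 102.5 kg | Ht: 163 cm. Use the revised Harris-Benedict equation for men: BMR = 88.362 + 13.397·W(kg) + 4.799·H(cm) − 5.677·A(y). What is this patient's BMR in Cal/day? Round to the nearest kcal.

Harris-Benedict: BMR = 88.362 + 13.397(102.5) + 4.799(163) − 5.677(48) = 1971.2955 kcal/day.

1971 Cal/day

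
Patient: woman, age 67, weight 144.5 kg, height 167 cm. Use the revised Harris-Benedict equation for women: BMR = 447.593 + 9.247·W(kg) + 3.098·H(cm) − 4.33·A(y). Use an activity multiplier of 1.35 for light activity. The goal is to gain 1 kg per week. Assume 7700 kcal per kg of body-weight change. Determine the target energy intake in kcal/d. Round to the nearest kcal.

Harris-Benedict: BMR = 447.593 + 9.247(144.5) + 3.098(167) − 4.33(67) = 2011.0405 kcal/day.
TEE = 2011.0405 × 1.35 = 2714.9047 kcal/day.
Required daily surplus = 1 × 7700 ÷ 7 = 1100 kcal/day.
Target intake = 2714.9047 + 1100 = 3814.9047 kcal/day.

3815 kcal/d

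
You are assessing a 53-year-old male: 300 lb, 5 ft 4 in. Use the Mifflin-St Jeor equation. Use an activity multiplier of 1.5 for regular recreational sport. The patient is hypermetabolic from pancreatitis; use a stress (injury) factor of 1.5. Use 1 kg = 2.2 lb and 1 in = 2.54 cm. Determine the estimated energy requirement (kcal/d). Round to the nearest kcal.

Convert to metric: weight = 300 ÷ 2.2 = 136.3636 kg; height = (5×12 + 4) × 2.54 = 64 × 2.54 = 162.56 cm.
Mifflin-St Jeor (male): BMR = 10(136.3636) + 6.25(162.56) − 5(53) + 5 = 1363.6364 + 1016 − 265 + 5 = 2119.6364 kcal/day.
TEE = BMR × activity factor = 2119.6364 × 1.5 = 3179.4545 kcal/day.
Apply stress factor: 3179.4545 × 1.5 = 4769.1818 kcal/day.

4769 kcal/d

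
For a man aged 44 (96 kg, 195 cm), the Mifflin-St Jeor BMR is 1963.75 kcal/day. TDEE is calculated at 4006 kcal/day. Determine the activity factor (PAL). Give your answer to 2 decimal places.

2.04

Activity factor = TEE ÷ BMR = 4006 ÷ 1963.75 = 2.04.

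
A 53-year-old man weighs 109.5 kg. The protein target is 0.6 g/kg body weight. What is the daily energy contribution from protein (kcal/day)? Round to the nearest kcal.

Protein = 0.6 g/kg × 109.5 kg = 65.7 g/day.
Protein energy = 65.7 g × 4 kcal/g = 262.8 kcal/day.

263 kcal/day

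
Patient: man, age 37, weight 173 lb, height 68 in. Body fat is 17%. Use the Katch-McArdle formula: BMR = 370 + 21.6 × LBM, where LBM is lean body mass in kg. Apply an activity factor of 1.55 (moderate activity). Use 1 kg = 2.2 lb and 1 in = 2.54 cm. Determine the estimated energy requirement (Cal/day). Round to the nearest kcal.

2759 Cal/day

Convert to metric: weight = 173 ÷ 2.2 = 78.6364 kg; height = 68 × 2.54 = 172.72 cm.
LBM = 78.6364 × (1 − 0.17) = 65.2682 kg. Katch-McArdle: BMR = 370 + 21.6 × 65.2682 = 1779.7927 kcal/day.
TEE = BMR × activity factor = 1779.7927 × 1.55 = 2758.6787 kcal/day.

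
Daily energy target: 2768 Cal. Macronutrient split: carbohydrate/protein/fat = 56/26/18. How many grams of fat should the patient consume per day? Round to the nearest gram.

Fat energy = 18% × 2768 = 498.24 kcal.
At 9 kcal/g: 498.24 ÷ 9 = 55.36 g.

55 g/day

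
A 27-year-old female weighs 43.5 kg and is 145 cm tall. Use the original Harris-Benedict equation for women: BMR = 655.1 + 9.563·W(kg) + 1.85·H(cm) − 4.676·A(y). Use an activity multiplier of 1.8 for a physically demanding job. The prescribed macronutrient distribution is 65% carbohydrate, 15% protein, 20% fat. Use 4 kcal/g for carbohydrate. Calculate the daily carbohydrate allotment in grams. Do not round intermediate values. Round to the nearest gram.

355 g/day

Harris-Benedict: BMR = 655.1 + 9.563(43.5) + 1.85(145) − 4.676(27) = 1213.0885 kcal/day.
TEE = 1213.0885 × 1.8 = 2183.5593 kcal/day.
Carbohydrate energy = 65% × 2183.5593 = 1419.3135 kcal.
Carbohydrate = 1419.3135 ÷ 4 kcal/g = 354.8284 g.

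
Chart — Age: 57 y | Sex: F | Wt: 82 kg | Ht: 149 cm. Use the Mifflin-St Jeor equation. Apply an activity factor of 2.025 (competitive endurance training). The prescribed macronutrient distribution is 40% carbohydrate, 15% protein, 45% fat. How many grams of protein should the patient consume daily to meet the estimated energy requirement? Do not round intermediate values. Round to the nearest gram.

Mifflin-St Jeor (female): BMR = 10(82) + 6.25(149) − 5(57) − 161 = 820 + 931.25 − 285 − 161 = 1305.25 kcal/day.
TEE = 1305.25 × 2.025 = 2643.1313 kcal/day.
Protein energy = 15% × 2643.1313 = 396.4697 kcal.
Protein = 396.4697 ÷ 4 kcal/g = 99.1174 g.

99 g/day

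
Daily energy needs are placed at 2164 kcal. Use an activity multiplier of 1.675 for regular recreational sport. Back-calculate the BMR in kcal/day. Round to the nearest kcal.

1292 kcal/day

BMR = TEE ÷ activity factor = 2164 ÷ 1.675 = 1291.9403 kcal/day.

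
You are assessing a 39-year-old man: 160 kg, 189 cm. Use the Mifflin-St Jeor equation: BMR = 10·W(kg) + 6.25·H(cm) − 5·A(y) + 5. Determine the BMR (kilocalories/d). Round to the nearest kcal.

2591 kilocalories/d

Mifflin-St Jeor (male): BMR = 10(160) + 6.25(189) − 5(39) + 5 = 1600 + 1181.25 − 195 + 5 = 2591.25 kcal/day.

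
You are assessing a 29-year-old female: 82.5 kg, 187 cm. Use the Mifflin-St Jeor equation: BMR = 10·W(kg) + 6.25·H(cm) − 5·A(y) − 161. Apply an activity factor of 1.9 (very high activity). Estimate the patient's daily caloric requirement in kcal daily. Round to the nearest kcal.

3207 kcal daily

Mifflin-St Jeor (female): BMR = 10(82.5) + 6.25(187) − 5(29) − 161 = 825 + 1168.75 − 145 − 161 = 1687.75 kcal/day.
TEE = BMR × activity factor = 1687.75 × 1.9 = 3206.725 kcal/day.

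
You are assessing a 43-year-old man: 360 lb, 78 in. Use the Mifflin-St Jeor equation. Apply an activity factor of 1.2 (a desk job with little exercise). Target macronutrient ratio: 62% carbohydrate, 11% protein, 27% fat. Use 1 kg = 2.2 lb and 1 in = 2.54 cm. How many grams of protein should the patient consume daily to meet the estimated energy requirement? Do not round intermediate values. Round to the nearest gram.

88 g/day

Convert to metric: weight = 360 ÷ 2.2 = 163.6364 kg; height = 78 × 2.54 = 198.12 cm.
Mifflin-St Jeor (male): BMR = 10(163.6364) + 6.25(198.12) − 5(43) + 5 = 1636.3636 + 1238.25 − 215 + 5 = 2664.6136 kcal/day.
TEE = 2664.6136 × 1.2 = 3197.5364 kcal/day.
Protein energy = 11% × 3197.5364 = 351.729 kcal.
Protein = 351.729 ÷ 4 kcal/g = 87.9322 g.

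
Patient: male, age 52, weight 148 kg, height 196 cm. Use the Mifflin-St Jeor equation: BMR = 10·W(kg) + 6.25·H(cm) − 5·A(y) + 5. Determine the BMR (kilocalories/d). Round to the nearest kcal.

Mifflin-St Jeor (male): BMR = 10(148) + 6.25(196) − 5(52) + 5 = 1480 + 1225 − 260 + 5 = 2450 kcal/day.

2450 kilocalories/d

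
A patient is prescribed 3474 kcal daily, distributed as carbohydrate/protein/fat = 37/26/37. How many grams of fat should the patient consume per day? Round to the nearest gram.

Fat energy = 37% × 3474 = 1285.38 kcal.
At 9 kcal/g: 1285.38 ÷ 9 = 142.82 g.

143 g/day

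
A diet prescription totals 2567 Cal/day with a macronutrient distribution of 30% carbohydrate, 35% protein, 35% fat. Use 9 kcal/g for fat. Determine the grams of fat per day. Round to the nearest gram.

Fat energy = 35% × 2567 = 898.45 kcal.
At 9 kcal/g: 898.45 ÷ 9 = 99.8278 g.

100 g/day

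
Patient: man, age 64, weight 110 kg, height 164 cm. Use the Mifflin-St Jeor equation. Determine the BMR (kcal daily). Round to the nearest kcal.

Mifflin-St Jeor (male): BMR = 10(110) + 6.25(164) − 5(64) + 5 = 1100 + 1025 − 320 + 5 = 1810 kcal/day.

1810 kcal daily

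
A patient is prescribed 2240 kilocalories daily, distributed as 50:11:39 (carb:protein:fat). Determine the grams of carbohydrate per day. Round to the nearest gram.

280 g/day

Carbohydrate energy = 50% × 2240 = 1120 kcal.
At 4 kcal/g: 1120 ÷ 4 = 280 g.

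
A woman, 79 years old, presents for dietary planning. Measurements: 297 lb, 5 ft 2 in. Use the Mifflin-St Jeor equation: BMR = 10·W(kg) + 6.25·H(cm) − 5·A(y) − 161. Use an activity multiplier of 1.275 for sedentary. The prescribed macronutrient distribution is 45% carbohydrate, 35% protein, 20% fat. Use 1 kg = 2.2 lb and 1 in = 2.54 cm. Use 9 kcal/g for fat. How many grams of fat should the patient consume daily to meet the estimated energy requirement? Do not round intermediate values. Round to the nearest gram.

Convert to metric: weight = 297 ÷ 2.2 = 135 kg; height = (5×12 + 2) × 2.54 = 62 × 2.54 = 157.48 cm.
Mifflin-St Jeor (female): BMR = 10(135) + 6.25(157.48) − 5(79) − 161 = 1350 + 984.25 − 395 − 161 = 1778.25 kcal/day.
TEE = 1778.25 × 1.275 = 2267.2688 kcal/day.
Fat energy = 20% × 2267.2688 = 453.4538 kcal.
Fat = 453.4538 ÷ 9 kcal/g = 50.3838 g.

50 g/day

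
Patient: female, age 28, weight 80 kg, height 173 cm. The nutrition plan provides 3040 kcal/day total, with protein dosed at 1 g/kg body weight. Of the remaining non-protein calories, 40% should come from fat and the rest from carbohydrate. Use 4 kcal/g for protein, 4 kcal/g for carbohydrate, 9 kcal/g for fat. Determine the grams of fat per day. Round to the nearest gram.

Protein = 1 × 80 = 80 g → 80 × 4 = 320 kcal.
Non-protein calories = 3040 − 320 = 2720 kcal.
Fat: 40% × 2720 = 1088 kcal; carbohydrate: 1632 kcal.
Fat: 1088 kcal ÷ 9 kcal/g = 120.8889 g.

121 g/day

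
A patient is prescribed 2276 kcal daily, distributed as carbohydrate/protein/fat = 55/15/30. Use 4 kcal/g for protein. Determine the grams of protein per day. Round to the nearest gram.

85 g/day

Protein energy = 15% × 2276 = 341.4 kcal.
At 4 kcal/g: 341.4 ÷ 4 = 85.35 g.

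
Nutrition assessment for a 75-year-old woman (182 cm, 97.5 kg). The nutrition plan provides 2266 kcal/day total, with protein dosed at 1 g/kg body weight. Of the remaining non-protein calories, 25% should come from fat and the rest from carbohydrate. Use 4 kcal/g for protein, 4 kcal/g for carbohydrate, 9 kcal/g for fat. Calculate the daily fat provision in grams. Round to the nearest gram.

Protein = 1 × 97.5 = 97.5 g → 97.5 × 4 = 390 kcal.
Non-protein calories = 2266 − 390 = 1876 kcal.
Fat: 25% × 1876 = 469 kcal; carbohydrate: 1407 kcal.
Fat: 469 kcal ÷ 9 kcal/g = 52.1111 g.

52 g/day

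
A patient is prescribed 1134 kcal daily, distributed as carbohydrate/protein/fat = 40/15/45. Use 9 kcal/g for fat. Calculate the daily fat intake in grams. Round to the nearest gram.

Fat energy = 45% × 1134 = 510.3 kcal.
At 9 kcal/g: 510.3 ÷ 9 = 56.7 g.

57 g/day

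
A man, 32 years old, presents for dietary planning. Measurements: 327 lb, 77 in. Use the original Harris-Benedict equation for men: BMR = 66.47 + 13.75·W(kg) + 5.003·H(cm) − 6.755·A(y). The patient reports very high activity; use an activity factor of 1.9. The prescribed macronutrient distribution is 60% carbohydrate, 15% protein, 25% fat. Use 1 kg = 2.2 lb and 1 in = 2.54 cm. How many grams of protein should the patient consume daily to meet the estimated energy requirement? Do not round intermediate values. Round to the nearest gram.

Convert to metric: weight = 327 ÷ 2.2 = 148.6364 kg; height = 77 × 2.54 = 195.58 cm.
Harris-Benedict: BMR = 66.47 + 13.75(148.6364) + 5.003(195.58) − 6.755(32) = 2872.5467 kcal/day.
TEE = 2872.5467 × 1.9 = 5457.8388 kcal/day.
Protein energy = 15% × 5457.8388 = 818.6758 kcal.
Protein = 818.6758 ÷ 4 kcal/g = 204.669 g.

205 g/day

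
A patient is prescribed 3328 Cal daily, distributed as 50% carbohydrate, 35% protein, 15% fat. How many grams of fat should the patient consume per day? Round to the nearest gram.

Fat energy = 15% × 3328 = 499.2 kcal.
At 9 kcal/g: 499.2 ÷ 9 = 55.4667 g.

55 g/day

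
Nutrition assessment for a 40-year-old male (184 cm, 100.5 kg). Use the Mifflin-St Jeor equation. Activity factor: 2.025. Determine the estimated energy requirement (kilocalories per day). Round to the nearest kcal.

Mifflin-St Jeor (male): BMR = 10(100.5) + 6.25(184) − 5(40) + 5 = 1005 + 1150 − 200 + 5 = 1960 kcal/day.
TEE = BMR × activity factor = 1960 × 2.025 = 3969 kcal/day.

3969 kilocalories per day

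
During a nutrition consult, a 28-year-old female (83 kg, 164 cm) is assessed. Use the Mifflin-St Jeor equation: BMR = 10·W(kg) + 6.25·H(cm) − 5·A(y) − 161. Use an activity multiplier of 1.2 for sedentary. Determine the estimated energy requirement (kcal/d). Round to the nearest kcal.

Mifflin-St Jeor (female): BMR = 10(83) + 6.25(164) − 5(28) − 161 = 830 + 1025 − 140 − 161 = 1554 kcal/day.
TEE = BMR × activity factor = 1554 × 1.2 = 1864.8 kcal/day.

1865 kcal/d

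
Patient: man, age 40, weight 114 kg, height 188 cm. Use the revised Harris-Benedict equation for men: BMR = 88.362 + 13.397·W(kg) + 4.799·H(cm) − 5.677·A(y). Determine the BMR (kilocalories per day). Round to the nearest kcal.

2291 kilocalories per day

Harris-Benedict: BMR = 88.362 + 13.397(114) + 4.799(188) − 5.677(40) = 2290.752 kcal/day.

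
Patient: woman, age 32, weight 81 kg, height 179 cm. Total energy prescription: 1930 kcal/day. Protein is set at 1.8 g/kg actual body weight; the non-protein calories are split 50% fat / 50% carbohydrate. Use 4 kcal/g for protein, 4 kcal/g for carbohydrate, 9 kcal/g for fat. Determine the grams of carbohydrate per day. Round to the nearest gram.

168 g/day

Protein = 1.8 × 81 = 145.8 g → 145.8 × 4 = 583.2 kcal.
Non-protein calories = 1930 − 583.2 = 1346.8 kcal.
Fat: 50% × 1346.8 = 673.4 kcal; carbohydrate: 673.4 kcal.
Carbohydrate: 673.4 kcal ÷ 4 kcal/g = 168.35 g.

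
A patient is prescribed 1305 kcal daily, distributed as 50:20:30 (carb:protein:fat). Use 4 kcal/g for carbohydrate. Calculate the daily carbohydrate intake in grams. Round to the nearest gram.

163 g/day

Carbohydrate energy = 50% × 1305 = 652.5 kcal.
At 4 kcal/g: 652.5 ÷ 4 = 163.125 g.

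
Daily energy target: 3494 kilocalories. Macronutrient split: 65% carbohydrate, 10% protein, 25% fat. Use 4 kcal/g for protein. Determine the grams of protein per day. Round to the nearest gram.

87 g/day

Protein energy = 10% × 3494 = 349.4 kcal.
At 4 kcal/g: 349.4 ÷ 4 = 87.35 g.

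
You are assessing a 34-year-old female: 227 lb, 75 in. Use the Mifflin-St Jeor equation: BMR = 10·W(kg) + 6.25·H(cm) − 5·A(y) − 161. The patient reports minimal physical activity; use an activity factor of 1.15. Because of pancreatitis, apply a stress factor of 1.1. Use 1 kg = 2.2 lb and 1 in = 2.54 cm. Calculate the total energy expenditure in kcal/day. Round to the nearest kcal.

2393 kcal/day

Convert to metric: weight = 227 ÷ 2.2 = 103.1818 kg; height = 75 × 2.54 = 190.5 cm.
Mifflin-St Jeor (female): BMR = 10(103.1818) + 6.25(190.5) − 5(34) − 161 = 1031.8182 + 1190.625 − 170 − 161 = 1891.4432 kcal/day.
TEE = BMR × activity factor = 1891.4432 × 1.15 = 2175.1597 kcal/day.
Apply stress factor: 2175.1597 × 1.1 = 2392.6756 kcal/day.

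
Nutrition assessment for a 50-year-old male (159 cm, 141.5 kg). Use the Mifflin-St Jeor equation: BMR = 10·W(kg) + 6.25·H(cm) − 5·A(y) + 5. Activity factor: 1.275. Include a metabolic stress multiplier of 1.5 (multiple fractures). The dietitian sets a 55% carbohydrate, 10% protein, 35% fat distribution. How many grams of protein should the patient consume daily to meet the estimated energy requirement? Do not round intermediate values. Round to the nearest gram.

103 g/day

Mifflin-St Jeor (male): BMR = 10(141.5) + 6.25(159) − 5(50) + 5 = 1415 + 993.75 − 250 + 5 = 2163.75 kcal/day.
TEE = 2163.75 × 1.275 = 2758.7813 kcal/day.
With stress factor 1.5: 2758.7813 × 1.5 = 4138.1719 kcal/day.
Protein energy = 10% × 4138.1719 = 413.8172 kcal.
Protein = 413.8172 ÷ 4 kcal/g = 103.4543 g.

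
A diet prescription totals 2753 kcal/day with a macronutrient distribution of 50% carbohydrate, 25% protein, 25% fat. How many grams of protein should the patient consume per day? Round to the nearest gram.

172 g/day

Protein energy = 25% × 2753 = 688.25 kcal.
At 4 kcal/g: 688.25 ÷ 4 = 172.0625 g.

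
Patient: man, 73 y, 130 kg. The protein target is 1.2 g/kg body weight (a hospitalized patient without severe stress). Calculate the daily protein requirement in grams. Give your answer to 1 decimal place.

Protein = 1.2 g/kg × 130 kg = 156 g/day.

156.0 g/day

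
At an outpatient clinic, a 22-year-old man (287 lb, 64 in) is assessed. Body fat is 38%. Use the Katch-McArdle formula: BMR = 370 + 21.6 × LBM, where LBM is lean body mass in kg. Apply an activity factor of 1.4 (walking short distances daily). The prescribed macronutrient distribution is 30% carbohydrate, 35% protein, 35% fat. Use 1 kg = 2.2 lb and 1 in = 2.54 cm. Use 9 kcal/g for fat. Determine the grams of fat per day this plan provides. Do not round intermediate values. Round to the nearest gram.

Convert to metric: weight = 287 ÷ 2.2 = 130.4545 kg; height = 64 × 2.54 = 162.56 cm.
LBM = 130.4545 × (1 − 0.38) = 80.8818 kg. Katch-McArdle: BMR = 370 + 21.6 × 80.8818 = 2117.0473 kcal/day.
TEE = 2117.0473 × 1.4 = 2963.8662 kcal/day.
Fat energy = 35% × 2963.8662 = 1037.3532 kcal.
Fat = 1037.3532 ÷ 9 kcal/g = 115.2615 g.

115 g/day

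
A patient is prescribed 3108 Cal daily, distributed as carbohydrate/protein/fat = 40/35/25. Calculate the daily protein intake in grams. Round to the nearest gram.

272 g/day

Protein energy = 35% × 3108 = 1087.8 kcal.
At 4 kcal/g: 1087.8 ÷ 4 = 271.95 g.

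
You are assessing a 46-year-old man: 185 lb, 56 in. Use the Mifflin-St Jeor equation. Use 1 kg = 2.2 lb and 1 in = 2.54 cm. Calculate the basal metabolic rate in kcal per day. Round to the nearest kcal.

1505 kcal per day

Convert to metric: weight = 185 ÷ 2.2 = 84.0909 kg; height = 56 × 2.54 = 142.24 cm.
Mifflin-St Jeor (male): BMR = 10(84.0909) + 6.25(142.24) − 5(46) + 5 = 840.9091 + 889 − 230 + 5 = 1504.9091 kcal/day.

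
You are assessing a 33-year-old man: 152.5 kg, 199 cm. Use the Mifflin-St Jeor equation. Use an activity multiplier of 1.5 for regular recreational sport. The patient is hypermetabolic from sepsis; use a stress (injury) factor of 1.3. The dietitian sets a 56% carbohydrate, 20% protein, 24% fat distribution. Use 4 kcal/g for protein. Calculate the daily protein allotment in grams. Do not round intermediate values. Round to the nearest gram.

254 g/day

Mifflin-St Jeor (male): BMR = 10(152.5) + 6.25(199) − 5(33) + 5 = 1525 + 1243.75 − 165 + 5 = 2608.75 kcal/day.
TEE = 2608.75 × 1.5 = 3913.125 kcal/day.
With stress factor 1.3: 3913.125 × 1.3 = 5087.0625 kcal/day.
Protein energy = 20% × 5087.0625 = 1017.4125 kcal.
Protein = 1017.4125 ÷ 4 kcal/g = 254.3531 g.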